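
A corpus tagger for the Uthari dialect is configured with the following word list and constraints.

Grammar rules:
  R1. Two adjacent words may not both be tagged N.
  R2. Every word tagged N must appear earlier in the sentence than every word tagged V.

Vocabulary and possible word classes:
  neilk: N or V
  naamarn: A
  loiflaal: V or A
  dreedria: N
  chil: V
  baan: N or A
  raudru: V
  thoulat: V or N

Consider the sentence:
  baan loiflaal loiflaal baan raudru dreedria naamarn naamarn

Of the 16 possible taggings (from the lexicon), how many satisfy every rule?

0

Candidates per position — 1:baan {N,A}; 2:loiflaal {V,A}; 3:loiflaal {V,A}; 4:baan {N,A}; 5:raudru {V}; 6:dreedria {N}; 7:naamarn {A}; 8:naamarn {A}.
There are 16 candidate sequences in total.
Rule 2 cannot be satisfied by any choice of tags from the lexicon.
So there is no consistent tagging.
Count = 0.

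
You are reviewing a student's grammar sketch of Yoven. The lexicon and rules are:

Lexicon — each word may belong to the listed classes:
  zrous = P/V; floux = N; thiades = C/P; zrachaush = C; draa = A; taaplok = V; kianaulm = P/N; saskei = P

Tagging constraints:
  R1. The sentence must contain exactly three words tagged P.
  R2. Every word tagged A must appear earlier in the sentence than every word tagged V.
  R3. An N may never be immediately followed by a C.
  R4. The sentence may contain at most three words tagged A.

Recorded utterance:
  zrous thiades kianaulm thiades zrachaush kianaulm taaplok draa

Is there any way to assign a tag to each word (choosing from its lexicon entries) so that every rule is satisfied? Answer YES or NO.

NO

Candidates per position — 1:zrous {P,V}; 2:thiades {C,P}; 3:kianaulm {P,N}; 4:thiades {C,P}; 5:zrachaush {C}; 6:kianaulm {P,N}; 7:taaplok {V}; 8:draa {A}.
Rule 2 cannot be satisfied by any choice of tags from the lexicon.
So there is no consistent tagging.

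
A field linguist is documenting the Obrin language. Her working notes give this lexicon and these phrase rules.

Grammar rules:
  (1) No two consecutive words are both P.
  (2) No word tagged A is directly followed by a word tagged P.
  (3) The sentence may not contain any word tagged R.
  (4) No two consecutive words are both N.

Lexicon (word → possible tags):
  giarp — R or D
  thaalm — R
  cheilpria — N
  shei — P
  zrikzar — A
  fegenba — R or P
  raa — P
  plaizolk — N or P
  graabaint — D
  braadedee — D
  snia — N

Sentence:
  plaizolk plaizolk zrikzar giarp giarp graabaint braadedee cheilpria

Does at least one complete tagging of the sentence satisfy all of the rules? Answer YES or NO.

Candidates per position — 1:plaizolk {N,P}; 2:plaizolk {N,P}; 3:zrikzar {A}; 4:giarp {R,D}; 5:giarp {R,D}; 6:graabaint {D}; 7:braadedee {D}; 8:cheilpria {N}.
One satisfying assignment: N P A D D D D N.
Checking: rule 1 satisfied; rule 2 satisfied; rule 3 satisfied; rule 4 satisfied.

YES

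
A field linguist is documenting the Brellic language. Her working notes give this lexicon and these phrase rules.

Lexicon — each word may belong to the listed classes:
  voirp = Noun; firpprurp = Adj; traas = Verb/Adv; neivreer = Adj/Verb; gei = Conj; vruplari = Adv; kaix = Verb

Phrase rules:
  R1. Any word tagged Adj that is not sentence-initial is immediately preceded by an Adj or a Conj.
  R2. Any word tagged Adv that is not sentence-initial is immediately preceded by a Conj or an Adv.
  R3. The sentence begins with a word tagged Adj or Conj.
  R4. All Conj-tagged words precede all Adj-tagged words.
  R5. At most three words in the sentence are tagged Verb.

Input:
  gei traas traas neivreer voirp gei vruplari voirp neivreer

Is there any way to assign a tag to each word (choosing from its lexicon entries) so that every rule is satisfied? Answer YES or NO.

YES

Candidates per position — 1:gei {Conj}; 2:traas {Verb,Adv}; 3:traas {Verb,Adv}; 4:neivreer {Adj,Verb}; 5:voirp {Noun}; 6:gei {Conj}; 7:vruplari {Adv}; 8:voirp {Noun}; 9:neivreer {Adj,Verb}.
One satisfying assignment: Conj Adv Adv Verb Noun Conj Adv Noun Verb.
Verifying each rule — rule 1 satisfied; rule 2 satisfied; rule 3 satisfied; rule 4 satisfied; rule 5 satisfied.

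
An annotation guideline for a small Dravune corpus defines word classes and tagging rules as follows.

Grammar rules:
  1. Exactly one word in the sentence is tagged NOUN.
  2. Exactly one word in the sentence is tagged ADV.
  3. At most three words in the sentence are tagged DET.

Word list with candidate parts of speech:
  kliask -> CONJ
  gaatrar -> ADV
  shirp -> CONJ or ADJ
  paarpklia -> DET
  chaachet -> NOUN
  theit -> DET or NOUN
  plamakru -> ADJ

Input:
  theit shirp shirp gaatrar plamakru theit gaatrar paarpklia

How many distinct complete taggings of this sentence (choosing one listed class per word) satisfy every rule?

0

Candidates per position — 1:theit {DET,NOUN}; 2:shirp {CONJ,ADJ}; 3:shirp {CONJ,ADJ}; 4:gaatrar {ADV}; 5:plamakru {ADJ}; 6:theit {DET,NOUN}; 7:gaatrar {ADV}; 8:paarpklia {DET}.
There are 16 candidate sequences in total.
Rule 2 cannot be satisfied by any choice of tags from the lexicon.
So there is no consistent tagging.
Count = 0.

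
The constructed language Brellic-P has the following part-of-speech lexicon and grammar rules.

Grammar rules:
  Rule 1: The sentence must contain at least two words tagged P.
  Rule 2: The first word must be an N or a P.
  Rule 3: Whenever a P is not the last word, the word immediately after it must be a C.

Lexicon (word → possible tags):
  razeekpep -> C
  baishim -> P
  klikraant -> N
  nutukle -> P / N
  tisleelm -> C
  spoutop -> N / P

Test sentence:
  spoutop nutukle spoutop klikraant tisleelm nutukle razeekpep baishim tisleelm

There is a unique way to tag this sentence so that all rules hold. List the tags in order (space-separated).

Candidates per position — 1:spoutop {N,P}; 2:nutukle {P,N}; 3:spoutop {N,P}; 4:klikraant {N}; 5:tisleelm {C}; 6:nutukle {P,N}; 7:razeekpep {C}; 8:baishim {P}; 9:tisleelm {C}.
Position 1: P is ruled out by rule 3; that leaves N.
Position 2: P is ruled out by rule 3; that leaves N.
Position 3: P is ruled out by rule 3; that leaves N.
Position 6: N is ruled out by rule 1; that leaves P.
That leaves exactly one tagging: N N N N C P C P C.
Verifying each rule — rule 1 ✓; rule 2 ✓; rule 3 ✓.

N N N N C P C P C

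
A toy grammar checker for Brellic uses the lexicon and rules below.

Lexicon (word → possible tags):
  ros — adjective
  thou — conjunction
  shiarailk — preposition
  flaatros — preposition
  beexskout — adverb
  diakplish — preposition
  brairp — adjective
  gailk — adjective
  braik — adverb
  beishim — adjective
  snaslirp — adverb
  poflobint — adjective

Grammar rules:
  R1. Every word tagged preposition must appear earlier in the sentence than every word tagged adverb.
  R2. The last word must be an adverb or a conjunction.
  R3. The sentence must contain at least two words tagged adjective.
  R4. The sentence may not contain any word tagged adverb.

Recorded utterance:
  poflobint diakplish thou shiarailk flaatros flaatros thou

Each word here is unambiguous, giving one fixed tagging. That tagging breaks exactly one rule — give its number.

3

Fixed tagging: adjective preposition conjunction preposition preposition preposition conjunction.
Applying the rules: R1 ok, R2 ok, R3 fails, R4 ok.
Only rule 3 fails.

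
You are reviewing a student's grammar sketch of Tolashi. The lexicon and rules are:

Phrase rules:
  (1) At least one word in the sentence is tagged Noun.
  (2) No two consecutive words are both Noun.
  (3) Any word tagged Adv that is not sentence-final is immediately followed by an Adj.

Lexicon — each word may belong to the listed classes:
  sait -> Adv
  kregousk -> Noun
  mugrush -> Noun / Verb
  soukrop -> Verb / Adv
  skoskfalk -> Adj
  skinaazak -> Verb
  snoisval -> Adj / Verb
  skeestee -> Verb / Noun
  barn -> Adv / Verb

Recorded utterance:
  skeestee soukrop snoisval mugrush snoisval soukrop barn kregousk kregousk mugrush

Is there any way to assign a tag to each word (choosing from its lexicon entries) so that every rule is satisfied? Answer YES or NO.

NO

Candidates per position — 1:skeestee {Verb,Noun}; 2:soukrop {Verb,Adv}; 3:snoisval {Adj,Verb}; 4:mugrush {Noun,Verb}; 5:snoisval {Adj,Verb}; 6:soukrop {Verb,Adv}; 7:barn {Adv,Verb}; 8:kregousk {Noun}; 9:kregousk {Noun}; 10:mugrush {Noun,Verb}.
Rule 2 cannot be satisfied by any choice of tags from the lexicon.
So there is no consistent tagging.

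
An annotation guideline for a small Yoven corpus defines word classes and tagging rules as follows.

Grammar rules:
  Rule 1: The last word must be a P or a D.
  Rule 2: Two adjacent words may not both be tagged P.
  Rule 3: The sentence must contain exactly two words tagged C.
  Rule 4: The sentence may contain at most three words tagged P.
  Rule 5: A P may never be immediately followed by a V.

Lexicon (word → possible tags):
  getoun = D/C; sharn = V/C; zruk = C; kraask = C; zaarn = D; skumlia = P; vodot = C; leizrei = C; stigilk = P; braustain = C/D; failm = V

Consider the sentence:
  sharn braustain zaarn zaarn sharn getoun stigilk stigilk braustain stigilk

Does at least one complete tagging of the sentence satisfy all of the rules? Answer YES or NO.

Candidates per position — 1:sharn {V,C}; 2:braustain {C,D}; 3:zaarn {D}; 4:zaarn {D}; 5:sharn {V,C}; 6:getoun {D,C}; 7:stigilk {P}; 8:stigilk {P}; 9:braustain {C,D}; 10:stigilk {P}.
Rule 2 cannot be satisfied by any choice of tags from the lexicon.
So there is no consistent tagging.

NO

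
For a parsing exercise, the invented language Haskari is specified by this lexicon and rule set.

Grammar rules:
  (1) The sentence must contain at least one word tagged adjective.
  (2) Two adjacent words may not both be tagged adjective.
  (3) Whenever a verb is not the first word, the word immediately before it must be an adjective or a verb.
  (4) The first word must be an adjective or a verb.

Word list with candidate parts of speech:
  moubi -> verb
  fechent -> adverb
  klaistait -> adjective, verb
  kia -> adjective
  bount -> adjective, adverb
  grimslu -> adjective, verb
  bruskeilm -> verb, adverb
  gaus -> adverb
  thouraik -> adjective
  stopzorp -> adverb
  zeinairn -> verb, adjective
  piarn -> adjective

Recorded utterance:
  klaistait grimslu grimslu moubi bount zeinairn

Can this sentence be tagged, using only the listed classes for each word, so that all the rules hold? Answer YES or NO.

Candidates per position — 1:klaistait {adjective,verb}; 2:grimslu {adjective,verb}; 3:grimslu {adjective,verb}; 4:moubi {verb}; 5:bount {adjective,adverb}; 6:zeinairn {verb,adjective}.
One satisfying assignment: verb adjective verb verb adjective verb.
Verifying each rule — rule 1 satisfied; rule 2 satisfied; rule 3 satisfied; rule 4 satisfied.

YES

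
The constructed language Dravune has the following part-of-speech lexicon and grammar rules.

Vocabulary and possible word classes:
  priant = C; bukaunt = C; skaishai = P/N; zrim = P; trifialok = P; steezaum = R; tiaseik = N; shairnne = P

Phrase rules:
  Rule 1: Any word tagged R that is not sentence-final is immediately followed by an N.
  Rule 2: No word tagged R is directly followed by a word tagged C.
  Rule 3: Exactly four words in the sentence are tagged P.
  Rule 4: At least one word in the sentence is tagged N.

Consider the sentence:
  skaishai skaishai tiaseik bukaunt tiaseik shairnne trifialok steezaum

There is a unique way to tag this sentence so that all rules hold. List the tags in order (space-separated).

P P N C N P P R

Candidates per position — 1:skaishai {P,N}; 2:skaishai {P,N}; 3:tiaseik {N}; 4:bukaunt {C}; 5:tiaseik {N}; 6:shairnne {P}; 7:trifialok {P}; 8:steezaum {R}.
Position 1: tagging it N would leave rule 3 unsatisfiable, so it must be P.
Position 2: tagging it N would leave rule 3 unsatisfiable, so it must be P.
That leaves exactly one tagging: P P N C N P P R.
Check: rule 1 satisfied; rule 2 satisfied; rule 3 satisfied; rule 4 satisfied.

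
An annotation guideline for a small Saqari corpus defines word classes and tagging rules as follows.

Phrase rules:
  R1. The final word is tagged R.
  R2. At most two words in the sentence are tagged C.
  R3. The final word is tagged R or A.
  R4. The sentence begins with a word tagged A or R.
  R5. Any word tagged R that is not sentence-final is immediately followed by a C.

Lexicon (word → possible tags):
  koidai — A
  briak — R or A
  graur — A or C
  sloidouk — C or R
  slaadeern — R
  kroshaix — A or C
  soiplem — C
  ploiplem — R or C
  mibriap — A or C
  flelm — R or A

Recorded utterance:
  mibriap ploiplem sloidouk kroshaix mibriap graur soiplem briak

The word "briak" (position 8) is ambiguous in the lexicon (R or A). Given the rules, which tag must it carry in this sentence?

R

Candidates per position — 1:mibriap {A,C}; 2:ploiplem {R,C}; 3:sloidouk {C,R}; 4:kroshaix {A,C}; 5:mibriap {A,C}; 6:graur {A,C}; 7:soiplem {C}; 8:briak {R,A}.
Position 1: tagging it C would leave rule 4 unsatisfiable, so it must be A.
Position 8: tagging it A would leave rule 1 unsatisfiable, so it must be R.
The remaining ambiguous positions (2, 3, 4, 5, 6) are resolved jointly — only one combination satisfies every rule.
The unique satisfying tagging is: A R C A A A C R.
Rule-by-rule: rule 1 satisfied; rule 2 satisfied; rule 3 satisfied; rule 4 satisfied; rule 5 satisfied.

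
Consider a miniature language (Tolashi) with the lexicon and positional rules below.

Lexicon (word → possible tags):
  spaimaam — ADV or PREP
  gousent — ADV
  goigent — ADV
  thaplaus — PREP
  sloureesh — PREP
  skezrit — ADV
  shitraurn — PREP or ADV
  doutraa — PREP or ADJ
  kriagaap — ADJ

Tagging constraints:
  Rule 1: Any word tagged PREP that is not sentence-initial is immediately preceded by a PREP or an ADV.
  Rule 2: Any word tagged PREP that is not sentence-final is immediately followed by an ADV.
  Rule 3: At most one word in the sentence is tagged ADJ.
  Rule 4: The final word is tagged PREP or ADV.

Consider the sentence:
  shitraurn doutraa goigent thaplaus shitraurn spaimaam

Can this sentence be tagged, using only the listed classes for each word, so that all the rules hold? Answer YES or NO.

Candidates per position — 1:shitraurn {PREP,ADV}; 2:doutraa {PREP,ADJ}; 3:goigent {ADV}; 4:thaplaus {PREP}; 5:shitraurn {PREP,ADV}; 6:spaimaam {ADV,PREP}.
One satisfying assignment: ADV ADJ ADV PREP ADV ADV.
Check: rule 1 satisfied; rule 2 satisfied; rule 3 satisfied; rule 4 satisfied.

YES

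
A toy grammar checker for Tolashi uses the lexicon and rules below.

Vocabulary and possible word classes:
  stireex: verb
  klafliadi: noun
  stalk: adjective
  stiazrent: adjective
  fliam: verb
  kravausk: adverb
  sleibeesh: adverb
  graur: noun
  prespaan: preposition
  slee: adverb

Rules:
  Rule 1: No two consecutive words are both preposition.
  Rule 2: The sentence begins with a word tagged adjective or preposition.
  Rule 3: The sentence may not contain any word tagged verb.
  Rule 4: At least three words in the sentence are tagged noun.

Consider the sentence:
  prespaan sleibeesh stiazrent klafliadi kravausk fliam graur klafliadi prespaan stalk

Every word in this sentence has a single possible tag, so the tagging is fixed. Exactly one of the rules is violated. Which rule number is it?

3

Fixed tagging: preposition adverb adjective noun adverb verb noun noun preposition adjective.
Applying the rules: R1 pass, R2 pass, R3 fail, R4 pass.
Only rule 3 fails.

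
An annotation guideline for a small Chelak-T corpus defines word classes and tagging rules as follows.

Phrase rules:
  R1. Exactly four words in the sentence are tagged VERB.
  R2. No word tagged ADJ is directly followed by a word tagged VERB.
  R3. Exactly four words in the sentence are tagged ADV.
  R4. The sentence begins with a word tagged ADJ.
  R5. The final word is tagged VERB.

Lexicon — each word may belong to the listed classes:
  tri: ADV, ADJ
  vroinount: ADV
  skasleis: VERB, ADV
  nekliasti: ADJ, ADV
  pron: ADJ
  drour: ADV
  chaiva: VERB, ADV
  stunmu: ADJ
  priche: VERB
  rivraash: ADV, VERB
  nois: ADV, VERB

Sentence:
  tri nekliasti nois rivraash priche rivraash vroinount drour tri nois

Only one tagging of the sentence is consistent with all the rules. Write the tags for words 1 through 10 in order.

Candidates per position — 1:tri {ADV,ADJ}; 2:nekliasti {ADJ,ADV}; 3:nois {ADV,VERB}; 4:rivraash {ADV,VERB}; 5:priche {VERB}; 6:rivraash {ADV,VERB}; 7:vroinount {ADV}; 8:drour {ADV}; 9:tri {ADV,ADJ}; 10:nois {ADV,VERB}.
Word 1 cannot be ADV — rule 4 would then fail for every completion. It is ADJ.
Word 10 cannot be ADV — rule 5 would then fail for every completion. It is VERB.
Word 9 cannot be ADJ — rule 2 would then fail for every completion. It is ADV.
The remaining ambiguous positions (2, 3, 4, 6) are resolved jointly — only one combination satisfies every rule.
The only consistent sequence is: ADJ ADJ ADV VERB VERB VERB ADV ADV ADV VERB.
Verifying each rule — rule 1 ok; rule 2 ok; rule 3 ok; rule 4 ok; rule 5 ok.

ADJ ADJ ADV VERB VERB VERB ADV ADV ADV VERB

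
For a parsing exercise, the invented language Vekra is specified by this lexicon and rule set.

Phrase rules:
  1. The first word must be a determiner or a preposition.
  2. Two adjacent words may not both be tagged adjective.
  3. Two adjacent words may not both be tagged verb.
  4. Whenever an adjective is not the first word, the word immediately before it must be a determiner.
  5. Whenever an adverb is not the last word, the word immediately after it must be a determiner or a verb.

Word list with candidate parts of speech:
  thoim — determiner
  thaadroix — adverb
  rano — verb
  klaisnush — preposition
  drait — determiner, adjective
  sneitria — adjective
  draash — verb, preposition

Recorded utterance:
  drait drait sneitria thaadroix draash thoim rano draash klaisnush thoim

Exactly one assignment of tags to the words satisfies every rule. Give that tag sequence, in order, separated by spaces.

Candidates per position — 1:drait {determiner,adjective}; 2:drait {determiner,adjective}; 3:sneitria {adjective}; 4:thaadroix {adverb}; 5:draash {verb,preposition}; 6:thoim {determiner}; 7:rano {verb}; 8:draash {verb,preposition}; 9:klaisnush {preposition}; 10:thoim {determiner}.
If word 1 were adjective, no tagging could satisfy rule 1; so word 1 is determiner.
If word 2 were adjective, no tagging could satisfy rule 2; so word 2 is determiner.
If word 5 were preposition, no tagging could satisfy rule 5; so word 5 is verb.
If word 8 were verb, no tagging could satisfy rule 3; so word 8 is preposition.
The unique satisfying tagging is: determiner determiner adjective adverb verb determiner verb preposition preposition determiner.
Check: rule 1 ok; rule 2 ok; rule 3 ok; rule 4 ok; rule 5 ok.

determiner determiner adjective adverb verb determiner verb preposition preposition determiner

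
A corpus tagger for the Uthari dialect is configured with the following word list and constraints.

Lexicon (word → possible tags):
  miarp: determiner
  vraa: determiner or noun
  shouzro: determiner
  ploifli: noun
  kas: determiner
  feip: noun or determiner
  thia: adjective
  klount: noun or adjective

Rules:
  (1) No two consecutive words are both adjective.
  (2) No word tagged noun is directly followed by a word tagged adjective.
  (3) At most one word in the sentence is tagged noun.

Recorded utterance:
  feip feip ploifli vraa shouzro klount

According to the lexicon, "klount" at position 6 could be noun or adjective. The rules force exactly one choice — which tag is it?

Candidates per position — 1:feip {noun,determiner}; 2:feip {noun,determiner}; 3:ploifli {noun}; 4:vraa {determiner,noun}; 5:shouzro {determiner}; 6:klount {noun,adjective}.
Position 1: tagging it noun would leave rule 3 unsatisfiable, so it must be determiner.
Position 2: tagging it noun would leave rule 3 unsatisfiable, so it must be determiner.
Position 4: tagging it noun would leave rule 3 unsatisfiable, so it must be determiner.
Position 6: tagging it noun would leave rule 3 unsatisfiable, so it must be adjective.
That leaves exactly one tagging: determiner determiner noun determiner determiner adjective.
Verifying each rule — rule 1 ✓; rule 2 ✓; rule 3 ✓.

adjective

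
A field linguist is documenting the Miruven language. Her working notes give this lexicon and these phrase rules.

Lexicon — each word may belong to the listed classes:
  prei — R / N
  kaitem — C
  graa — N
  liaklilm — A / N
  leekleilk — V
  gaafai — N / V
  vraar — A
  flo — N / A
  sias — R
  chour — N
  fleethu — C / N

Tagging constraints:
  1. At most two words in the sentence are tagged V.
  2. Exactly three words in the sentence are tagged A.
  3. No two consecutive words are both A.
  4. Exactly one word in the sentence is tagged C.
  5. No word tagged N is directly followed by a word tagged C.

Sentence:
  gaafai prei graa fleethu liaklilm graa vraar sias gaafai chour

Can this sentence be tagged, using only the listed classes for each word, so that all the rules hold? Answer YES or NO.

Candidates per position — 1:gaafai {N,V}; 2:prei {R,N}; 3:graa {N}; 4:fleethu {C,N}; 5:liaklilm {A,N}; 6:graa {N}; 7:vraar {A}; 8:sias {R}; 9:gaafai {N,V}; 10:chour {N}.
Rule 2 cannot be satisfied by any choice of tags from the lexicon.
So there is no consistent tagging.

NO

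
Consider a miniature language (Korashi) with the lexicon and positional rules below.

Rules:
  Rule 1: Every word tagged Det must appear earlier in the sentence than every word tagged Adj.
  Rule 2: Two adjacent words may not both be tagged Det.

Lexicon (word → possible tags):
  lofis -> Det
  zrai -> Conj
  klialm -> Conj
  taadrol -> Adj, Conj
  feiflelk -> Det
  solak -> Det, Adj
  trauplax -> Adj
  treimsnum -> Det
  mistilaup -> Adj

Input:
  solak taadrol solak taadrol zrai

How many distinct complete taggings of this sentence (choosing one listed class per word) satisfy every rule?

10

Candidates per position — 1:solak {Det,Adj}; 2:taadrol {Adj,Conj}; 3:solak {Det,Adj}; 4:taadrol {Adj,Conj}; 5:zrai {Conj}.
There are 16 candidate sequences in total.
Checking each against the rules leaves 10 sequences.
Count = 10.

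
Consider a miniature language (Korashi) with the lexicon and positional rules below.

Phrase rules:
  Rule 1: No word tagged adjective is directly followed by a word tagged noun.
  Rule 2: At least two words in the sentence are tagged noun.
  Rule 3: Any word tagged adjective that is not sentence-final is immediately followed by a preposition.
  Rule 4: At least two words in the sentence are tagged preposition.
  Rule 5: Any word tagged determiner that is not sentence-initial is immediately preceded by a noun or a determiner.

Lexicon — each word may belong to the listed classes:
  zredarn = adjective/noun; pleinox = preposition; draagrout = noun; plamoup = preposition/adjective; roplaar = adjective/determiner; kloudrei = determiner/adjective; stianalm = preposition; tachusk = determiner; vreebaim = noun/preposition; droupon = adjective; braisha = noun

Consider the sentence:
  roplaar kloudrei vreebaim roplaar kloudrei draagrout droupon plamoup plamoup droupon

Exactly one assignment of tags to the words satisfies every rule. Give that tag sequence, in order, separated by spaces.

determiner determiner noun determiner determiner noun adjective preposition preposition adjective

Candidates per position — 1:roplaar {adjective,determiner}; 2:kloudrei {determiner,adjective}; 3:vreebaim {noun,preposition}; 4:roplaar {adjective,determiner}; 5:kloudrei {determiner,adjective}; 6:draagrout {noun}; 7:droupon {adjective}; 8:plamoup {preposition,adjective}; 9:plamoup {preposition,adjective}; 10:droupon {adjective}.
If word 1 were adjective, no tagging could satisfy rule 3; so word 1 is determiner.
If word 3 were preposition, no tagging could satisfy rule 2; so word 3 is noun.
If word 4 were adjective, no tagging could satisfy rule 3; so word 4 is determiner.
If word 5 were adjective, no tagging could satisfy rule 1; so word 5 is determiner.
If word 8 were adjective, no tagging could satisfy rule 3; so word 8 is preposition.
If word 9 were adjective, no tagging could satisfy rule 3; so word 9 is preposition.
If word 2 were adjective, no tagging could satisfy rule 1; so word 2 is determiner.
The only consistent sequence is: determiner determiner noun determiner determiner noun adjective preposition preposition adjective.
Rule-by-rule: rule 1 ok; rule 2 ok; rule 3 ok; rule 4 ok; rule 5 ok.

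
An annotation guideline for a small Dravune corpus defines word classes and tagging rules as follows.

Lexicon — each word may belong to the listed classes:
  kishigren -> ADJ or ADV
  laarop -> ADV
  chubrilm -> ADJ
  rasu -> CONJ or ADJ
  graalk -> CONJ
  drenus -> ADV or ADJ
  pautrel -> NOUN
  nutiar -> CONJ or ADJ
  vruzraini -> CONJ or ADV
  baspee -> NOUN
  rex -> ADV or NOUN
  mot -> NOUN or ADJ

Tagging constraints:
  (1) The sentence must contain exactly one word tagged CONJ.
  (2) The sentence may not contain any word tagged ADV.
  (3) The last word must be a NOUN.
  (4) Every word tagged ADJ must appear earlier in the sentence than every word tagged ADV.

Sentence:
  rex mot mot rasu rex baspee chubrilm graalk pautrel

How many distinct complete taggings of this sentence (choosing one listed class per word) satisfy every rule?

4

Candidates per position — 1:rex {ADV,NOUN}; 2:mot {NOUN,ADJ}; 3:mot {NOUN,ADJ}; 4:rasu {CONJ,ADJ}; 5:rex {ADV,NOUN}; 6:baspee {NOUN}; 7:chubrilm {ADJ}; 8:graalk {CONJ}; 9:pautrel {NOUN}.
There are 32 candidate sequences in total.
The sequences that satisfy every rule: NOUN NOUN NOUN ADJ NOUN NOUN ADJ CONJ NOUN; NOUN NOUN ADJ ADJ NOUN NOUN ADJ CONJ NOUN; NOUN ADJ NOUN ADJ NOUN NOUN ADJ CONJ NOUN; NOUN ADJ ADJ ADJ NOUN NOUN ADJ CONJ NOUN.
Count = 4.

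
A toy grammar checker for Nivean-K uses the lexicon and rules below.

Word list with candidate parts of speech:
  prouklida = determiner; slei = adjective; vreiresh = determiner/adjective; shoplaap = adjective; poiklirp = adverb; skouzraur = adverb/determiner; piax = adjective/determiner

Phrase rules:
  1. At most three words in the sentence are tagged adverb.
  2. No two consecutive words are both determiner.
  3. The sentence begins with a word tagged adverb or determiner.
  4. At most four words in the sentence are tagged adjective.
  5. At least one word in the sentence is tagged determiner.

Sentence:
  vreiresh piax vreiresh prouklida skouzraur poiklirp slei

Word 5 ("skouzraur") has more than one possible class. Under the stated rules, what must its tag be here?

Candidates per position — 1:vreiresh {determiner,adjective}; 2:piax {adjective,determiner}; 3:vreiresh {determiner,adjective}; 4:prouklida {determiner}; 5:skouzraur {adverb,determiner}; 6:poiklirp {adverb}; 7:slei {adjective}.
If word 1 were adjective, no tagging could satisfy rule 3; so word 1 is determiner.
If word 2 were determiner, no tagging could satisfy rule 2; so word 2 is adjective.
If word 3 were determiner, no tagging could satisfy rule 2; so word 3 is adjective.
If word 5 were determiner, no tagging could satisfy rule 2; so word 5 is adverb.
So the tagging must be: determiner adjective adjective determiner adverb adverb adjective.
Verifying each rule — rule 1 ok; rule 2 ok; rule 3 ok; rule 4 ok; rule 5 ok.

adverb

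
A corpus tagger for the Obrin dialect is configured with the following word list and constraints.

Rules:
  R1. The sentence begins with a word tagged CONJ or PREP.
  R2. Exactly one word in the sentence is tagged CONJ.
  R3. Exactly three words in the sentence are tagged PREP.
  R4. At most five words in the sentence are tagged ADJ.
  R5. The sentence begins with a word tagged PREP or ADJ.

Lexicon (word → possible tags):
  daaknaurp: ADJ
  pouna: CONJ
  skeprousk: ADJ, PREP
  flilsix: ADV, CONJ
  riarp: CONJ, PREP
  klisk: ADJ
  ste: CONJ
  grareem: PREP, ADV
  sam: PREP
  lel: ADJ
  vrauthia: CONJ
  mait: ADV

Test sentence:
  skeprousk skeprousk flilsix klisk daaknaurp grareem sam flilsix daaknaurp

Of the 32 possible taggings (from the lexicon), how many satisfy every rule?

Candidates per position — 1:skeprousk {ADJ,PREP}; 2:skeprousk {ADJ,PREP}; 3:flilsix {ADV,CONJ}; 4:klisk {ADJ}; 5:daaknaurp {ADJ}; 6:grareem {PREP,ADV}; 7:sam {PREP}; 8:flilsix {ADV,CONJ}; 9:daaknaurp {ADJ}.
There are 32 candidate sequences in total.
The sequences that satisfy every rule: PREP ADJ ADV ADJ ADJ PREP PREP CONJ ADJ; PREP ADJ CONJ ADJ ADJ PREP PREP ADV ADJ; PREP PREP ADV ADJ ADJ ADV PREP CONJ ADJ; PREP PREP CONJ ADJ ADJ ADV PREP ADV ADJ.
Count = 4.

4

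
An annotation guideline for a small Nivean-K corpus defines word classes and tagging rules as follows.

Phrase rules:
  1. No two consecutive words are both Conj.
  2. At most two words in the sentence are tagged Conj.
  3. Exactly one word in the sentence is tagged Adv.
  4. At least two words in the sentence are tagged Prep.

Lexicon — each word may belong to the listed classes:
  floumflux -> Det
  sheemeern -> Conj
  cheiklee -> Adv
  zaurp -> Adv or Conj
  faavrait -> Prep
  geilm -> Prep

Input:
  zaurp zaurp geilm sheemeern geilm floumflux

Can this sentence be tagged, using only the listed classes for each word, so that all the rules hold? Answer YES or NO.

YES

Candidates per position — 1:zaurp {Adv,Conj}; 2:zaurp {Adv,Conj}; 3:geilm {Prep}; 4:sheemeern {Conj}; 5:geilm {Prep}; 6:floumflux {Det}.
One satisfying assignment: Adv Conj Prep Conj Prep Det.
Rule-by-rule: rule 1 satisfied; rule 2 satisfied; rule 3 satisfied; rule 4 satisfied.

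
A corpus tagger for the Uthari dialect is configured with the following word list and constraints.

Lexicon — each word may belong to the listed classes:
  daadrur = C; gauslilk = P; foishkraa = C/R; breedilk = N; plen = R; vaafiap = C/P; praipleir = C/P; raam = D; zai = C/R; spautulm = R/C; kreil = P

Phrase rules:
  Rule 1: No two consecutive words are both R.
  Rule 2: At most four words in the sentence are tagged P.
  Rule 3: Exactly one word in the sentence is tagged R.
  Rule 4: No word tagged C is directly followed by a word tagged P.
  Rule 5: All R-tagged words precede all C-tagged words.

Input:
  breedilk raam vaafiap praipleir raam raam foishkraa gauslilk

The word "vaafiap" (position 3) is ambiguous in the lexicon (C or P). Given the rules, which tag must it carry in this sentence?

P

Candidates per position — 1:breedilk {N}; 2:raam {D}; 3:vaafiap {C,P}; 4:praipleir {C,P}; 5:raam {D}; 6:raam {D}; 7:foishkraa {C,R}; 8:gauslilk {P}.
If word 7 were C, no tagging could satisfy rule 3; so word 7 is R.
If word 3 were C, no tagging could satisfy rule 5; so word 3 is P.
If word 4 were C, no tagging could satisfy rule 5; so word 4 is P.
The only consistent sequence is: N D P P D D R P.
Checking: rule 1 holds; rule 2 holds; rule 3 holds; rule 4 holds; rule 5 holds.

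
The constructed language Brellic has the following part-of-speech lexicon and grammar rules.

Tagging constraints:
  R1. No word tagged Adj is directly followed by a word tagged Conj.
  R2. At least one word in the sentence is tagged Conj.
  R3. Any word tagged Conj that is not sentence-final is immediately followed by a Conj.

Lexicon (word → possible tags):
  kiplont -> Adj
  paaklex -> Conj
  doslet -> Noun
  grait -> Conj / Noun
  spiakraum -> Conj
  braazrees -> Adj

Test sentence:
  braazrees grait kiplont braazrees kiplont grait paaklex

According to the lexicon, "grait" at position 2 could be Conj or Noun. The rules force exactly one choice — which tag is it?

Candidates per position — 1:braazrees {Adj}; 2:grait {Conj,Noun}; 3:kiplont {Adj}; 4:braazrees {Adj}; 5:kiplont {Adj}; 6:grait {Conj,Noun}; 7:paaklex {Conj}.
If word 2 were Conj, no tagging could satisfy rule 1; so word 2 is Noun.
If word 6 were Conj, no tagging could satisfy rule 1; so word 6 is Noun.
That leaves exactly one tagging: Adj Noun Adj Adj Adj Noun Conj.
Verifying each rule — rule 1 holds; rule 2 holds; rule 3 holds.

Noun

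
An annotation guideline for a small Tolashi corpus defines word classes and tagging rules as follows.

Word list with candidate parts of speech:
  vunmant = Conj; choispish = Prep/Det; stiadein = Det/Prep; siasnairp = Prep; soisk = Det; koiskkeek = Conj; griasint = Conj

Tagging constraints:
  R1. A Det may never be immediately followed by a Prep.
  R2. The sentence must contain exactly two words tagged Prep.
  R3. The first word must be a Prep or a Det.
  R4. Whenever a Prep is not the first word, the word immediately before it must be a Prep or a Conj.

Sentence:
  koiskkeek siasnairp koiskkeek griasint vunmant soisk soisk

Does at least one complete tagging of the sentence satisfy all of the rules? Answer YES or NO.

NO

Candidates per position — 1:koiskkeek {Conj}; 2:siasnairp {Prep}; 3:koiskkeek {Conj}; 4:griasint {Conj}; 5:vunmant {Conj}; 6:soisk {Det}; 7:soisk {Det}.
Rule 2 cannot be satisfied by any choice of tags from the lexicon.
So there is no consistent tagging.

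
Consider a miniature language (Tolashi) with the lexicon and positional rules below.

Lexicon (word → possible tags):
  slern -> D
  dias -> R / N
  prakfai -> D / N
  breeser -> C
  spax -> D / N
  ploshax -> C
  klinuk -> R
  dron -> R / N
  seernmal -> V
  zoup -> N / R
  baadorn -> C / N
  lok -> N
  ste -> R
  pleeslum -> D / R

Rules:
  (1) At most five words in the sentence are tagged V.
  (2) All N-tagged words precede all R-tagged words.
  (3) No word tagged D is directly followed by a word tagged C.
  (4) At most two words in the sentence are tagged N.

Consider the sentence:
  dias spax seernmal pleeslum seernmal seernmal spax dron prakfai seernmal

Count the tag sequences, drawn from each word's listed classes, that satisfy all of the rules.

Candidates per position — 1:dias {R,N}; 2:spax {D,N}; 3:seernmal {V}; 4:pleeslum {D,R}; 5:seernmal {V}; 6:seernmal {V}; 7:spax {D,N}; 8:dron {R,N}; 9:prakfai {D,N}; 10:seernmal {V}.
There are 64 candidate sequences in total.
Checking each against the rules leaves 8 sequences.
Count = 8.

8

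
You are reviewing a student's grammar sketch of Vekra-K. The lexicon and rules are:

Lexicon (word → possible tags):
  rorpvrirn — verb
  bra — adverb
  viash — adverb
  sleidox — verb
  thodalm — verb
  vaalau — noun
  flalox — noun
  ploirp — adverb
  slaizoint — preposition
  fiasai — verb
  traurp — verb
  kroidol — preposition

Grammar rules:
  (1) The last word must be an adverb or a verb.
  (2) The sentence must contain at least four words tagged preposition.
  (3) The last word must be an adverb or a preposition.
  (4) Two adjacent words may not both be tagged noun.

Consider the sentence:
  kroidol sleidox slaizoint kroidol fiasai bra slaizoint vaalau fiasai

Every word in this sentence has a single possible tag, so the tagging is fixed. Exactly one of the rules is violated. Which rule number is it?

3

Fixed tagging: preposition verb preposition preposition verb adverb preposition noun verb.
Applying the rules: R1 ok, R2 ok, R3 fails, R4 ok.
Only rule 3 fails.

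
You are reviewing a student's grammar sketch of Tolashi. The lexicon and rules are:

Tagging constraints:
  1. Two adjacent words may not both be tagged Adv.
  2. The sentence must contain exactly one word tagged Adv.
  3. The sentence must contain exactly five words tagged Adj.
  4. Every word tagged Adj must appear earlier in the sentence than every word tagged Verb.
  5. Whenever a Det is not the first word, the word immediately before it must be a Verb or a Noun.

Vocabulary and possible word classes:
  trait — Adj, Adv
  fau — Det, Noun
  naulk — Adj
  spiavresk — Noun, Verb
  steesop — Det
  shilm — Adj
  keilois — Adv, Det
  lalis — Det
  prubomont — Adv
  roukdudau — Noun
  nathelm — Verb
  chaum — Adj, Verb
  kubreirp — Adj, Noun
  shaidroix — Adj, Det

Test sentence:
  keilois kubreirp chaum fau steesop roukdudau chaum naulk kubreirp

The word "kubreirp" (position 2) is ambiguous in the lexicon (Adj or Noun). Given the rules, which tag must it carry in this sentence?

Adj

Candidates per position — 1:keilois {Adv,Det}; 2:kubreirp {Adj,Noun}; 3:chaum {Adj,Verb}; 4:fau {Det,Noun}; 5:steesop {Det}; 6:roukdudau {Noun}; 7:chaum {Adj,Verb}; 8:naulk {Adj}; 9:kubreirp {Adj,Noun}.
If word 1 were Det, no tagging could satisfy rule 2; so word 1 is Adv.
If word 2 were Noun, no tagging could satisfy rule 3; so word 2 is Adj.
If word 3 were Verb, no tagging could satisfy rule 3; so word 3 is Adj.
If word 4 were Det, no tagging could satisfy rule 5; so word 4 is Noun.
If word 7 were Verb, no tagging could satisfy rule 3; so word 7 is Adj.
If word 9 were Noun, no tagging could satisfy rule 3; so word 9 is Adj.
So the tagging must be: Adv Adj Adj Noun Det Noun Adj Adj Adj.
Verifying each rule — rule 1 ok; rule 2 ok; rule 3 ok; rule 4 ok; rule 5 ok.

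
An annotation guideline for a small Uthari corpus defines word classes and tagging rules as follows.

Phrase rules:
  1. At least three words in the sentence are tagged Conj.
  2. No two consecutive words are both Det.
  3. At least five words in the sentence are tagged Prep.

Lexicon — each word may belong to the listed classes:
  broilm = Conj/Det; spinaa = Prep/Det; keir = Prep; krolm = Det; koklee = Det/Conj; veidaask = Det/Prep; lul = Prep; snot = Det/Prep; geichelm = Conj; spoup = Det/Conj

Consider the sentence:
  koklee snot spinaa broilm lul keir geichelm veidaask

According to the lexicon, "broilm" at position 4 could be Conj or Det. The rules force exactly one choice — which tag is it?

Conj

Candidates per position — 1:koklee {Det,Conj}; 2:snot {Det,Prep}; 3:spinaa {Prep,Det}; 4:broilm {Conj,Det}; 5:lul {Prep}; 6:keir {Prep}; 7:geichelm {Conj}; 8:veidaask {Det,Prep}.
Word 1 cannot be Det — rule 1 would then fail for every completion. It is Conj.
Word 2 cannot be Det — rule 3 would then fail for every completion. It is Prep.
Word 3 cannot be Det — rule 3 would then fail for every completion. It is Prep.
Word 4 cannot be Det — rule 1 would then fail for every completion. It is Conj.
Word 8 cannot be Det — rule 3 would then fail for every completion. It is Prep.
The only consistent sequence is: Conj Prep Prep Conj Prep Prep Conj Prep.
Rule-by-rule: rule 1 ok; rule 2 ok; rule 3 ok.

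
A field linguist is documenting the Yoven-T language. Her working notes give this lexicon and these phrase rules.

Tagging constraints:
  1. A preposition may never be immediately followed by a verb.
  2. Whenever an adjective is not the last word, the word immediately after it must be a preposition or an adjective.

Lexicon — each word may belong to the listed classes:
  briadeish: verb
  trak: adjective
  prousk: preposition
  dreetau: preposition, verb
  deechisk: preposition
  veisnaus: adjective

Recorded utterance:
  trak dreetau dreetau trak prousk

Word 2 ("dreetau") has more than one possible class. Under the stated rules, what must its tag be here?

preposition

Candidates per position — 1:trak {adjective}; 2:dreetau {preposition,verb}; 3:dreetau {preposition,verb}; 4:trak {adjective}; 5:prousk {preposition}.
If word 2 were verb, no tagging could satisfy rule 2; so word 2 is preposition.
If word 3 were verb, no tagging could satisfy rule 1; so word 3 is preposition.
The unique satisfying tagging is: adjective preposition preposition adjective preposition.
Check: rule 1 ✓; rule 2 ✓.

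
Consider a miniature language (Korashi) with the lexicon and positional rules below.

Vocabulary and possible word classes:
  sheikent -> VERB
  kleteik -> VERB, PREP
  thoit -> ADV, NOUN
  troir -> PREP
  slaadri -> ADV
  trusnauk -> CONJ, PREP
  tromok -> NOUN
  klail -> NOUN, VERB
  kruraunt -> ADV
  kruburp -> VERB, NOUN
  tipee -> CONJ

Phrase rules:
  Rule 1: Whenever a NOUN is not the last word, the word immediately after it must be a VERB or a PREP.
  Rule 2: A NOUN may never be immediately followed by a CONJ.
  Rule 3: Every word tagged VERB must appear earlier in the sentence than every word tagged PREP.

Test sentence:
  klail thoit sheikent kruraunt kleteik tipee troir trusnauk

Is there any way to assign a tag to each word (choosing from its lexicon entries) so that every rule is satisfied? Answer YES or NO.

YES

Candidates per position — 1:klail {NOUN,VERB}; 2:thoit {ADV,NOUN}; 3:sheikent {VERB}; 4:kruraunt {ADV}; 5:kleteik {VERB,PREP}; 6:tipee {CONJ}; 7:troir {PREP}; 8:trusnauk {CONJ,PREP}.
One satisfying assignment: VERB ADV VERB ADV VERB CONJ PREP PREP.
Verifying each rule — rule 1 holds; rule 2 holds; rule 3 holds.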